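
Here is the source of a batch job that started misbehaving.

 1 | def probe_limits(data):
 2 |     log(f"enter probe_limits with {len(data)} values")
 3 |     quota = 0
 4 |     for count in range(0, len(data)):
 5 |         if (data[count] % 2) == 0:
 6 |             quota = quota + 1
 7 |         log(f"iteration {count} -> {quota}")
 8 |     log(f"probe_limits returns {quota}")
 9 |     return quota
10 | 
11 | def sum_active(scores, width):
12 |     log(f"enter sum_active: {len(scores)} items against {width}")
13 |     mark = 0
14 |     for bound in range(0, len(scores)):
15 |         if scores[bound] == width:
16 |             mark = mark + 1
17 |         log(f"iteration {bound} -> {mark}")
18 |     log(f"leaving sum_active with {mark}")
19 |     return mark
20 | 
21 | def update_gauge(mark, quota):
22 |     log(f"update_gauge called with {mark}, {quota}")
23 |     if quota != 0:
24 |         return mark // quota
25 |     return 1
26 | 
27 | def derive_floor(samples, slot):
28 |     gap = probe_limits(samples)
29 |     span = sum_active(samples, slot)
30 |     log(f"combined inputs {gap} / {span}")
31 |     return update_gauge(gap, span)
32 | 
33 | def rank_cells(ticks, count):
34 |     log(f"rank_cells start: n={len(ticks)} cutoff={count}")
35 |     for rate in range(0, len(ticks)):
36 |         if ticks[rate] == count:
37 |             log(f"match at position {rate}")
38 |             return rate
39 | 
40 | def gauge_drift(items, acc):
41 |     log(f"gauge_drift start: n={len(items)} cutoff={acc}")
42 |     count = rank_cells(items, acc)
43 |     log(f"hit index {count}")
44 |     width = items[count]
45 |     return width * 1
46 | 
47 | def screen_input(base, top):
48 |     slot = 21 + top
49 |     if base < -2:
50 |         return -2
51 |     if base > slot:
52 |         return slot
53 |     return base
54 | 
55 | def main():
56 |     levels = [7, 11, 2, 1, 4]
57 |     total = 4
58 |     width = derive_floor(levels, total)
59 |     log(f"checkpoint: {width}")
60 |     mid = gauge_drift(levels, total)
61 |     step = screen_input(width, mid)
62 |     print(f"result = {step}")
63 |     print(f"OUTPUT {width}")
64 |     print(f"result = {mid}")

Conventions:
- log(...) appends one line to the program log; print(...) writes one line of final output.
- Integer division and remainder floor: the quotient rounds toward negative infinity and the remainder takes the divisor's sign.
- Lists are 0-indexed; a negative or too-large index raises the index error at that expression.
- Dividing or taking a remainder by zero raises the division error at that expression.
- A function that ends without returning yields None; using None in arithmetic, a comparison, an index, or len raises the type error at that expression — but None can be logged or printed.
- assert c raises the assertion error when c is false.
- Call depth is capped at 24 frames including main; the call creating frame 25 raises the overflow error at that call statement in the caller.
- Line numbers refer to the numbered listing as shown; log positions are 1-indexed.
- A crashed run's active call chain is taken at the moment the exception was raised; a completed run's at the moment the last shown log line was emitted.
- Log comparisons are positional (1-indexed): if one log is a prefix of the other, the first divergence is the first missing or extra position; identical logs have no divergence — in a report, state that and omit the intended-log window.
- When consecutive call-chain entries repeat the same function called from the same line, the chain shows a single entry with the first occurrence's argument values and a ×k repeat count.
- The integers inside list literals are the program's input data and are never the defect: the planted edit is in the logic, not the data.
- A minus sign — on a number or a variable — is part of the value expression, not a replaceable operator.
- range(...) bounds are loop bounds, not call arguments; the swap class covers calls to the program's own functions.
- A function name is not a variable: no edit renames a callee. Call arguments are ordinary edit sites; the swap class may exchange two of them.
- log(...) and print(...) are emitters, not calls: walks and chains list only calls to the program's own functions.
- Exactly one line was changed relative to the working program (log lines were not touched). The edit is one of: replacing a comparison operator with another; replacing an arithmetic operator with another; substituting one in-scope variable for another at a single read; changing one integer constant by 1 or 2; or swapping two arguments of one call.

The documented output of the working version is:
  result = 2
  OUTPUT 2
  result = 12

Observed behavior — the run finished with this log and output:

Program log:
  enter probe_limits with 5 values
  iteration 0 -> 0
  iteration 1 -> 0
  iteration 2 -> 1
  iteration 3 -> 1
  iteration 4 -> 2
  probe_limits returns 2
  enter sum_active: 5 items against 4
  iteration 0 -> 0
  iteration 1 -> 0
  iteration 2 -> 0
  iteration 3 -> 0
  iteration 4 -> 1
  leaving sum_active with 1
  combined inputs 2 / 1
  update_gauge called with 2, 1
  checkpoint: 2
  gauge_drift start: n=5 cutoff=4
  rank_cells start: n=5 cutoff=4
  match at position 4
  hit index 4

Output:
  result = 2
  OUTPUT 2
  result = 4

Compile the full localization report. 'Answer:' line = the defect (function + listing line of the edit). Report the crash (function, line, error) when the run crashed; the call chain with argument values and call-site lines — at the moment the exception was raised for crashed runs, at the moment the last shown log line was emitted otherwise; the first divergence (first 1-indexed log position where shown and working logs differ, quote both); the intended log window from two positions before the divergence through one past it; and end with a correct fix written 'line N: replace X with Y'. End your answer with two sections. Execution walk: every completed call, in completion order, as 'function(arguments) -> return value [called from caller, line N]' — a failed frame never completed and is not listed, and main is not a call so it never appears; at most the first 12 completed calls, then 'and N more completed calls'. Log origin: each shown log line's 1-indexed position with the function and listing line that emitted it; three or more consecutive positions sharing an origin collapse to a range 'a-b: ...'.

Answer: the defect is in gauge_drift at line 45.
Core observation: Nothing in the log betrays the bug — only the output does.
Call chain: main -> gauge_drift([7, 11, 2, 1, 4], 4) (called at line 60).
First divergence: there is none — every log position agrees.
Execution walk:
  probe_limits([7, 11, 2, 1, 4]) -> 2  [called from derive_floor, line 28]
  sum_active([7, 11, 2, 1, 4], 4) -> 1  [called from derive_floor, line 29]
  update_gauge(2, 1) -> 2  [called from derive_floor, line 31]
  derive_floor([7, 11, 2, 1, 4], 4) -> 2  [called from main, line 58]
  rank_cells([7, 11, 2, 1, 4], 4) -> 4  [called from gauge_drift, line 42]
  gauge_drift([7, 11, 2, 1, 4], 4) -> 4  [called from main, line 60]
  screen_input(2, 4) -> 2  [called from main, line 61]
Log line origins:
  1: emitted by probe_limits (line 2)
  2-6: emitted by probe_limits (line 7)
  7: emitted by probe_limits (line 8)
  8: emitted by sum_active (line 12)
  9-13: emitted by sum_active (line 17)
  14: emitted by sum_active (line 18)
  15: emitted by derive_floor (line 30)
  16: emitted by update_gauge (line 22)
  17: emitted by main (line 59)
  18: emitted by gauge_drift (line 41)
  19: emitted by rank_cells (line 34)
  20: emitted by rank_cells (line 37)
  21: emitted by gauge_drift (line 43)
A correct fix: line 45: replace `1` with `3`.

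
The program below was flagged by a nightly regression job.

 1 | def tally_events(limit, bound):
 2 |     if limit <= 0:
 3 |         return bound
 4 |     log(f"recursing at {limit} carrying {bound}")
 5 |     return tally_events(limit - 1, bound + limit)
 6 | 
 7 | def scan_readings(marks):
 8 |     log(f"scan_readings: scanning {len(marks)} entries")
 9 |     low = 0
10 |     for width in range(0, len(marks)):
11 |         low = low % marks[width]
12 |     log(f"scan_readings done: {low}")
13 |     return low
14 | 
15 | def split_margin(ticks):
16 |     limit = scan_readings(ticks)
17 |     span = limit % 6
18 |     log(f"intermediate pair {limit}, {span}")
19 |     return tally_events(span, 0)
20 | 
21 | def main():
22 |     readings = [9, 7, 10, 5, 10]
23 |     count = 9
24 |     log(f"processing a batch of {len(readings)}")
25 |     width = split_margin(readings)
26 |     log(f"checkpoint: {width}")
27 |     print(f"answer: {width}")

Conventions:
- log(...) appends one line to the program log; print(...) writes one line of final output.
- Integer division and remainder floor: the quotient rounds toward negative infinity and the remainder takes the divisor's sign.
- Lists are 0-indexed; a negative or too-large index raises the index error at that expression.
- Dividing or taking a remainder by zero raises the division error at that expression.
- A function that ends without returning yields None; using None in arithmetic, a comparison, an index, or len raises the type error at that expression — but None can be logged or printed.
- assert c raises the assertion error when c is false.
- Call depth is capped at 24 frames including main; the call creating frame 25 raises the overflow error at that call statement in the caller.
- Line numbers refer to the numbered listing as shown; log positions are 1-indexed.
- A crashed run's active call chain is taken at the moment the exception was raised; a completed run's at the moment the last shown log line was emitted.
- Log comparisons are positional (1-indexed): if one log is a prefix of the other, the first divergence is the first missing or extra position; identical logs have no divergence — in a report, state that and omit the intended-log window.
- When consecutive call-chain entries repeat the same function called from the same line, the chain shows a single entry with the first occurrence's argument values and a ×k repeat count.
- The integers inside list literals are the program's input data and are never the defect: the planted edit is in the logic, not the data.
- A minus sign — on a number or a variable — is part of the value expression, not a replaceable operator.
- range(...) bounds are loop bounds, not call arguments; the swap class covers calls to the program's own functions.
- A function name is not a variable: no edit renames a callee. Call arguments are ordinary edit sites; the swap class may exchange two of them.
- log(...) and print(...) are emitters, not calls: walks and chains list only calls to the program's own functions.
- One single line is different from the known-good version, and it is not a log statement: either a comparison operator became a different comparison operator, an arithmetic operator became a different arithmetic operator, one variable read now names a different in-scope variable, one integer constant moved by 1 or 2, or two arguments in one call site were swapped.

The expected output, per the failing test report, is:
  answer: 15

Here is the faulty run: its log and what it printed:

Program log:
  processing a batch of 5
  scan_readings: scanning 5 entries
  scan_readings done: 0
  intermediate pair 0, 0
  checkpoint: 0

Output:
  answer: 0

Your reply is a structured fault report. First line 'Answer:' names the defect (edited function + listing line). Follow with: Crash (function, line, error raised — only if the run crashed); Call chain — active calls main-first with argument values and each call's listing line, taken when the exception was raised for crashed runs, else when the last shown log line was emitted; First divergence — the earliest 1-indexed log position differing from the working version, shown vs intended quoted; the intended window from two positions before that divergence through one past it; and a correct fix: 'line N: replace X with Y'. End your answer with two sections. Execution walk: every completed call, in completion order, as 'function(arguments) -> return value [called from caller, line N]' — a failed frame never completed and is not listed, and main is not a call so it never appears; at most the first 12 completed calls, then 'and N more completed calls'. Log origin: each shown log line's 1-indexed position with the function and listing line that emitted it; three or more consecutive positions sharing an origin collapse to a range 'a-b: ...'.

Answer: the defect is in scan_readings at line 11.
Key observation: The log first diverges at position 3: the faulty run prints 'scan_readings done: 0' where the working version prints 'scan_readings done: 41'.
Call chain: main.
First divergence: at position 3 the run shows 'scan_readings done: 0' where the working version logs 'scan_readings done: 41'.
Intended log window:
  1: processing a batch of 5
  2: scan_readings: scanning 5 entries
  3: scan_readings done: 41
  4: intermediate pair 41, 5
Execution walk:
  scan_readings([9, 7, 10, 5, 10]) -> 0  [called from split_margin, line 16]
  tally_events(0, 0) -> 0  [called from split_margin, line 19]
  split_margin([9, 7, 10, 5, 10]) -> 0  [called from main, line 25]
Log origins:
  1 — main, line 24
  2 — scan_readings, line 8
  3 — scan_readings, line 12
  4 — split_margin, line 18
  5 — main, line 26
A correct fix: line 11: replace `%` with `+`.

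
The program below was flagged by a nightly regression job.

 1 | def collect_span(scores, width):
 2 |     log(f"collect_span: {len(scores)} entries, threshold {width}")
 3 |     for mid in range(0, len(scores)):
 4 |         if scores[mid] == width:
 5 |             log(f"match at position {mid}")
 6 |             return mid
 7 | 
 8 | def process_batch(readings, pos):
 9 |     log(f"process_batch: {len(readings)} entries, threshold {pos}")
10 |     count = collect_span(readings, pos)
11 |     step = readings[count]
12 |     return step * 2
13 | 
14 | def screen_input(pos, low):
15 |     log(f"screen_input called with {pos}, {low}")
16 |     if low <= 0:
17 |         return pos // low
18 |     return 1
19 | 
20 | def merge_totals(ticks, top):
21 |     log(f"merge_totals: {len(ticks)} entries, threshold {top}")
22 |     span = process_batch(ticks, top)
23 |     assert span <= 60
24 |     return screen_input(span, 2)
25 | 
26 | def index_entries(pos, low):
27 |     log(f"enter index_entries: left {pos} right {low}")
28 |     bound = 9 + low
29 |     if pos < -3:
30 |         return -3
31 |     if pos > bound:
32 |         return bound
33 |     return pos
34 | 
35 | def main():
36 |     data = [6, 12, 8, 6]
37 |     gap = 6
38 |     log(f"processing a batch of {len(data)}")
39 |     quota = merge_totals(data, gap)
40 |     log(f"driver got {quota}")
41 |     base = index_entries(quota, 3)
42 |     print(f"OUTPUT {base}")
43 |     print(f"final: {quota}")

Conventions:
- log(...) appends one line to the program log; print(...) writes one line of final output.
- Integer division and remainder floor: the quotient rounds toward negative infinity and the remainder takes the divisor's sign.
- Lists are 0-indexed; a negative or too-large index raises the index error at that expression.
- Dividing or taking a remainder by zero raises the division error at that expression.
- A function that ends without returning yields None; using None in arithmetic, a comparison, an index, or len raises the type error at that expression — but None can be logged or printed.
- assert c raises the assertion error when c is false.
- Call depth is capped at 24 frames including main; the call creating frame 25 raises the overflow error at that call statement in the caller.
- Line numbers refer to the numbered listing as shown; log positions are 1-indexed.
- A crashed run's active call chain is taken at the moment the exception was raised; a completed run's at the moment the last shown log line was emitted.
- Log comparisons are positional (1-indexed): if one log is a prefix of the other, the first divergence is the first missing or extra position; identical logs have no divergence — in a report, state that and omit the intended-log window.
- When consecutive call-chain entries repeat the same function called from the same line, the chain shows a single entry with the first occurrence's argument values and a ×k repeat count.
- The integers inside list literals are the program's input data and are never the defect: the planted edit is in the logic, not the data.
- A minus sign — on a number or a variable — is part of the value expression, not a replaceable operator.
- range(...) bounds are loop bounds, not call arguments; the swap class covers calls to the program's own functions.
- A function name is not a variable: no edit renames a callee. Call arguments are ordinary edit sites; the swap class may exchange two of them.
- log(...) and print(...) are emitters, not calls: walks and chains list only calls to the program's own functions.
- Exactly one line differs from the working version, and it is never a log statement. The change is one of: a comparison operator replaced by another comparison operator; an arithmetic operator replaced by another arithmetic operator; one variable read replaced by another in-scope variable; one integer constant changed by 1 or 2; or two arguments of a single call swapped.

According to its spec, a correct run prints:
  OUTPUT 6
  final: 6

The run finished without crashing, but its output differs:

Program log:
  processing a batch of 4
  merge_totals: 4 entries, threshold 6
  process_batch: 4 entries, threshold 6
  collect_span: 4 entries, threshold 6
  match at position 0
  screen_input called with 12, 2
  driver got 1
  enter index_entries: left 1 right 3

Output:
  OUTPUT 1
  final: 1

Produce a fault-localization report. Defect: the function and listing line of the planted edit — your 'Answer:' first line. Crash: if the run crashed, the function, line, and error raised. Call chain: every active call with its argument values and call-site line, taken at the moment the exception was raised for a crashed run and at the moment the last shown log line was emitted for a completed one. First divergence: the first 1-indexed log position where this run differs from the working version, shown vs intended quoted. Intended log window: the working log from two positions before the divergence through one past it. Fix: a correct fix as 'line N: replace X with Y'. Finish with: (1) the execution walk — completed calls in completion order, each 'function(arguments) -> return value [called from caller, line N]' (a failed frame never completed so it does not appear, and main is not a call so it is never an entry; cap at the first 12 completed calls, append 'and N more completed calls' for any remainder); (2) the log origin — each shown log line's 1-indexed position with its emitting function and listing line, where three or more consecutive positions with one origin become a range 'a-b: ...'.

Answer: the defect is in screen_input at line 16.
Key observation: The log first diverges at position 7: the faulty run prints 'driver got 1' where the working version prints 'driver got 6'.
Call chain: main -> index_entries(1, 3) (called at line 41).
First divergence: position 7; shown 'driver got 1' vs intended 'driver got 6'.
Intended log window:
  5: match at position 0
  6: screen_input called with 12, 2
  7: driver got 6
  8: enter index_entries: left 6 right 3
Execution walk:
  collect_span([6, 12, 8, 6], 6) -> 0  [called from process_batch, line 10]
  process_batch([6, 12, 8, 6], 6) -> 12  [called from merge_totals, line 22]
  screen_input(12, 2) -> 1  [called from merge_totals, line 24]
  merge_totals([6, 12, 8, 6], 6) -> 1  [called from main, line 39]
  index_entries(1, 3) -> 1  [called from main, line 41]
Log origins:
  1: from main, line 38
  2: from merge_totals, line 21
  3: from process_batch, line 9
  4: from collect_span, line 2
  5: from collect_span, line 5
  6: from screen_input, line 15
  7: from main, line 40
  8: from index_entries, line 27
A correct fix: line 16: replace `<=` with `!=`.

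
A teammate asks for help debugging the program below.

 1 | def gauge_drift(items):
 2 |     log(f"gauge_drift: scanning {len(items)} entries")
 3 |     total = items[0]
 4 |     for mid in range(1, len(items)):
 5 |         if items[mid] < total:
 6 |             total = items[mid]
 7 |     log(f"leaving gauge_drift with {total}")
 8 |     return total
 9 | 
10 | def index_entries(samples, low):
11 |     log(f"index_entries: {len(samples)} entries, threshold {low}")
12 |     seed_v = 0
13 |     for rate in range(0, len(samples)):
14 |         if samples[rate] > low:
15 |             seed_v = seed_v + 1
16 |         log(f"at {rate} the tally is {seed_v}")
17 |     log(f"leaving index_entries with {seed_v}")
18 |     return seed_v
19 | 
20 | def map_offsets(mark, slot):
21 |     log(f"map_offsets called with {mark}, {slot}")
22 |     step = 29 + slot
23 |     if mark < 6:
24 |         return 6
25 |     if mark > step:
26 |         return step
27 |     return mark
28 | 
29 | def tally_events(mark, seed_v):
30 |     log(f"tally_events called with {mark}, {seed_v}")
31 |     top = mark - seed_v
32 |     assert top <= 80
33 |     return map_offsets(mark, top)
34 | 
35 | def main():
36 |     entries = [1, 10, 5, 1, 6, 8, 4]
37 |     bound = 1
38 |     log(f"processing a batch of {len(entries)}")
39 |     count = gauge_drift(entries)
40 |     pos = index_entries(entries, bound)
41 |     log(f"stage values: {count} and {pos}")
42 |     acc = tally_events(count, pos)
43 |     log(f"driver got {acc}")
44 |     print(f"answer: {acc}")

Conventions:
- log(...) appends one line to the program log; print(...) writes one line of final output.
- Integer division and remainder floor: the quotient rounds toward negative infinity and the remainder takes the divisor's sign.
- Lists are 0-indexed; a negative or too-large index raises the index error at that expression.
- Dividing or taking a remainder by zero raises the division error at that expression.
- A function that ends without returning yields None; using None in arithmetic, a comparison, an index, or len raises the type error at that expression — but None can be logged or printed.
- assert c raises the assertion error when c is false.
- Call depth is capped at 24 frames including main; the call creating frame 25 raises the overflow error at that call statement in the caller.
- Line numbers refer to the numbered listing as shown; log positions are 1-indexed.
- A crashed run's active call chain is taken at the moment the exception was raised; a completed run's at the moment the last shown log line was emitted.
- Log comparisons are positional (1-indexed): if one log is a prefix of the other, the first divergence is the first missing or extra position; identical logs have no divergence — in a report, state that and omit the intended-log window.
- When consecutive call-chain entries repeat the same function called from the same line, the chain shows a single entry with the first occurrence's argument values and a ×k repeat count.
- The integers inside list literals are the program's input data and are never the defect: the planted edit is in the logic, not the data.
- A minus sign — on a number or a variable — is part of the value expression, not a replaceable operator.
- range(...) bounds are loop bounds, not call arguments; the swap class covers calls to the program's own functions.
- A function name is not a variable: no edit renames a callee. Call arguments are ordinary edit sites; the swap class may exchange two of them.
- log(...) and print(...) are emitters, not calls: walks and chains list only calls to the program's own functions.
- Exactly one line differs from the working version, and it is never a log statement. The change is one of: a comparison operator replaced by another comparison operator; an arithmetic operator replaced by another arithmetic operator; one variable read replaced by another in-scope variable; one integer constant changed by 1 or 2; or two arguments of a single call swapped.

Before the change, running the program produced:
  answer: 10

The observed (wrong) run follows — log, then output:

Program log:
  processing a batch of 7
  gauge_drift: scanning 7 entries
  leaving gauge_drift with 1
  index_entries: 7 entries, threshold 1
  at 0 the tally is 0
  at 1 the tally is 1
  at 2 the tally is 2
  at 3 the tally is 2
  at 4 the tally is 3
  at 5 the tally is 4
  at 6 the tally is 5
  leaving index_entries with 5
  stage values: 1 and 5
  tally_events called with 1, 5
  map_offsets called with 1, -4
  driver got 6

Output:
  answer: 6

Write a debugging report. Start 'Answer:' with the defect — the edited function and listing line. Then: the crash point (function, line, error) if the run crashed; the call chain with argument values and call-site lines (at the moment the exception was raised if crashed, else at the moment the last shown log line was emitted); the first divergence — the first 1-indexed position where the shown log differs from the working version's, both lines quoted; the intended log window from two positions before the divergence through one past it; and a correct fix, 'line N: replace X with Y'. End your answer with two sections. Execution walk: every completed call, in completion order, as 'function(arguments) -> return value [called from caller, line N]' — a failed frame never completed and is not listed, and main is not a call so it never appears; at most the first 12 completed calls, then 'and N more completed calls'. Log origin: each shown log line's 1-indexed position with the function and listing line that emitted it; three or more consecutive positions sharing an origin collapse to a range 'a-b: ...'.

Answer: the defect is in gauge_drift at line 5.
Key observation: The earliest visible damage is log position 3 — 'leaving gauge_drift with 1' rather than the intended 'leaving gauge_drift with 10'.
Call chain: main.
First divergence: position 3 — shown 'leaving gauge_drift with 1', intended 'leaving gauge_drift with 10'.
Intended log window:
  1: processing a batch of 7
  2: gauge_drift: scanning 7 entries
  3: leaving gauge_drift with 10
  4: index_entries: 7 entries, threshold 1
Execution walk:
  gauge_drift([1, 10, 5, 1, 6, 8, 4]) -> 1  [called from main, line 39]
  index_entries([1, 10, 5, 1, 6, 8, 4], 1) -> 5  [called from main, line 40]
  map_offsets(1, -4) -> 6  [called from tally_events, line 33]
  tally_events(1, 5) -> 6  [called from main, line 42]
Log line origins:
  1: emitted by main (line 38)
  2: emitted by gauge_drift (line 2)
  3: emitted by gauge_drift (line 7)
  4: emitted by index_entries (line 11)
  5-11: emitted by index_entries (line 16)
  12: emitted by index_entries (line 17)
  13: emitted by main (line 41)
  14: emitted by tally_events (line 30)
  15: emitted by map_offsets (line 21)
  16: emitted by main (line 43)
A correct fix: line 5: replace `<` with `>`.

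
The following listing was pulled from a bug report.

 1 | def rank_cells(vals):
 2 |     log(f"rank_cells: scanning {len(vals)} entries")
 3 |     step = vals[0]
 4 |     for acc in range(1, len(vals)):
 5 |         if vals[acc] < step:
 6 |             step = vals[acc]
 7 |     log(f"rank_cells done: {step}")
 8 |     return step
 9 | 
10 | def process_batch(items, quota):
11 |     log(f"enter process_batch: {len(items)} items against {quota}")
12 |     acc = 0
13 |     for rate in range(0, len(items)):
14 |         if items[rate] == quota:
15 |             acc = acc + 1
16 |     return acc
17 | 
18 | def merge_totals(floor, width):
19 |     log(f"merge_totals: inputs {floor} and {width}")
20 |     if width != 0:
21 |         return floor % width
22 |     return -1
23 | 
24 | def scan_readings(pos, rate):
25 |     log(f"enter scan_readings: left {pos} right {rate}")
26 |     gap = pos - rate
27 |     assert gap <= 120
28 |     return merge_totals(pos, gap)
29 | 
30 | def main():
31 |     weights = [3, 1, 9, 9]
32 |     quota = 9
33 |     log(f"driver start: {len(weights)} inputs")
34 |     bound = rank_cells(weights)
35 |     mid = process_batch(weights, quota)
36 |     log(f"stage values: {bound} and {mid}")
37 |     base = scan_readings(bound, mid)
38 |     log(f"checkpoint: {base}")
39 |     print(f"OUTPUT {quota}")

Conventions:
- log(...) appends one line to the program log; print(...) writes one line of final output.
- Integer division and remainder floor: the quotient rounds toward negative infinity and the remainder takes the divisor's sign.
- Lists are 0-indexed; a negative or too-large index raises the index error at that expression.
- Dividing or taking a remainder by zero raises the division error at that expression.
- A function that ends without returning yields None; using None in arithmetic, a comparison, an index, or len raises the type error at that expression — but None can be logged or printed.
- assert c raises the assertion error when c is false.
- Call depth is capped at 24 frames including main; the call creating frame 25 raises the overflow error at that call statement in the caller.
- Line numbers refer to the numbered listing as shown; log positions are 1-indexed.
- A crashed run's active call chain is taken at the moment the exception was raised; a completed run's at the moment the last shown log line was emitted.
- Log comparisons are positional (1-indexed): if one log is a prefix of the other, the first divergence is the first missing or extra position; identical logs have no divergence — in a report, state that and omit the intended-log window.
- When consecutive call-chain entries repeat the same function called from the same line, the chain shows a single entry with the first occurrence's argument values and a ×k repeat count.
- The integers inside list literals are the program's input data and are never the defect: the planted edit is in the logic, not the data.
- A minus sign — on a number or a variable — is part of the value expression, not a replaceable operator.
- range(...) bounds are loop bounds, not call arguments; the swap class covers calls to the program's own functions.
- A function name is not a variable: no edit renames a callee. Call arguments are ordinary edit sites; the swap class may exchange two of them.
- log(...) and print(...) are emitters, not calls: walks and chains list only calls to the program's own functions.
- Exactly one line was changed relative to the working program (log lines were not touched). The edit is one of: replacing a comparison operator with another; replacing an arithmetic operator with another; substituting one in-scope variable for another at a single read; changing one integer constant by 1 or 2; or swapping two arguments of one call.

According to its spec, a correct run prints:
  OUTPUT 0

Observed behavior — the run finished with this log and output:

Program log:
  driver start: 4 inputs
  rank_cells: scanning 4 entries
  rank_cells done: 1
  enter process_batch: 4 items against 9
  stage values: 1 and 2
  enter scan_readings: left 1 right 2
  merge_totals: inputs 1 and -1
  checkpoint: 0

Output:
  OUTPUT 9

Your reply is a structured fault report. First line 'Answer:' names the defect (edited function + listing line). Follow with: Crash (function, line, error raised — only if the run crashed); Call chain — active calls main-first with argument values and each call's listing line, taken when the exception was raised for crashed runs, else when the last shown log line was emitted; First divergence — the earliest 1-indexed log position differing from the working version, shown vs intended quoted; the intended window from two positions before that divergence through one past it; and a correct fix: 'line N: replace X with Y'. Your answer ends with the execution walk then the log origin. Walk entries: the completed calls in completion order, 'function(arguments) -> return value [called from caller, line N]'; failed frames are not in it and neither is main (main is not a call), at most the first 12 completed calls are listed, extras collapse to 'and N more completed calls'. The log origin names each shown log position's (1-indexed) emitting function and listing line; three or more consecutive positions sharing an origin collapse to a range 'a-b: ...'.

Answer: the defect is in main at line 39.
Key fact: The two runs log identically and part ways only at the printed values.
Call chain: main.
First divergence: there is none — every log position agrees.
Execution walk:
  rank_cells([3, 1, 9, 9]) -> 1  [called from main, line 34]
  process_batch([3, 1, 9, 9], 9) -> 2  [called from main, line 35]
  merge_totals(1, -1) -> 0  [called from scan_readings, line 28]
  scan_readings(1, 2) -> 0  [called from main, line 37]
Log line origins:
  1: logged in main at line 33
  2: logged in rank_cells at line 2
  3: logged in rank_cells at line 7
  4: logged in process_batch at line 11
  5: logged in main at line 36
  6: logged in scan_readings at line 25
  7: logged in merge_totals at line 19
  8: logged in main at line 38
A correct fix: line 39: replace `quota` with `base`.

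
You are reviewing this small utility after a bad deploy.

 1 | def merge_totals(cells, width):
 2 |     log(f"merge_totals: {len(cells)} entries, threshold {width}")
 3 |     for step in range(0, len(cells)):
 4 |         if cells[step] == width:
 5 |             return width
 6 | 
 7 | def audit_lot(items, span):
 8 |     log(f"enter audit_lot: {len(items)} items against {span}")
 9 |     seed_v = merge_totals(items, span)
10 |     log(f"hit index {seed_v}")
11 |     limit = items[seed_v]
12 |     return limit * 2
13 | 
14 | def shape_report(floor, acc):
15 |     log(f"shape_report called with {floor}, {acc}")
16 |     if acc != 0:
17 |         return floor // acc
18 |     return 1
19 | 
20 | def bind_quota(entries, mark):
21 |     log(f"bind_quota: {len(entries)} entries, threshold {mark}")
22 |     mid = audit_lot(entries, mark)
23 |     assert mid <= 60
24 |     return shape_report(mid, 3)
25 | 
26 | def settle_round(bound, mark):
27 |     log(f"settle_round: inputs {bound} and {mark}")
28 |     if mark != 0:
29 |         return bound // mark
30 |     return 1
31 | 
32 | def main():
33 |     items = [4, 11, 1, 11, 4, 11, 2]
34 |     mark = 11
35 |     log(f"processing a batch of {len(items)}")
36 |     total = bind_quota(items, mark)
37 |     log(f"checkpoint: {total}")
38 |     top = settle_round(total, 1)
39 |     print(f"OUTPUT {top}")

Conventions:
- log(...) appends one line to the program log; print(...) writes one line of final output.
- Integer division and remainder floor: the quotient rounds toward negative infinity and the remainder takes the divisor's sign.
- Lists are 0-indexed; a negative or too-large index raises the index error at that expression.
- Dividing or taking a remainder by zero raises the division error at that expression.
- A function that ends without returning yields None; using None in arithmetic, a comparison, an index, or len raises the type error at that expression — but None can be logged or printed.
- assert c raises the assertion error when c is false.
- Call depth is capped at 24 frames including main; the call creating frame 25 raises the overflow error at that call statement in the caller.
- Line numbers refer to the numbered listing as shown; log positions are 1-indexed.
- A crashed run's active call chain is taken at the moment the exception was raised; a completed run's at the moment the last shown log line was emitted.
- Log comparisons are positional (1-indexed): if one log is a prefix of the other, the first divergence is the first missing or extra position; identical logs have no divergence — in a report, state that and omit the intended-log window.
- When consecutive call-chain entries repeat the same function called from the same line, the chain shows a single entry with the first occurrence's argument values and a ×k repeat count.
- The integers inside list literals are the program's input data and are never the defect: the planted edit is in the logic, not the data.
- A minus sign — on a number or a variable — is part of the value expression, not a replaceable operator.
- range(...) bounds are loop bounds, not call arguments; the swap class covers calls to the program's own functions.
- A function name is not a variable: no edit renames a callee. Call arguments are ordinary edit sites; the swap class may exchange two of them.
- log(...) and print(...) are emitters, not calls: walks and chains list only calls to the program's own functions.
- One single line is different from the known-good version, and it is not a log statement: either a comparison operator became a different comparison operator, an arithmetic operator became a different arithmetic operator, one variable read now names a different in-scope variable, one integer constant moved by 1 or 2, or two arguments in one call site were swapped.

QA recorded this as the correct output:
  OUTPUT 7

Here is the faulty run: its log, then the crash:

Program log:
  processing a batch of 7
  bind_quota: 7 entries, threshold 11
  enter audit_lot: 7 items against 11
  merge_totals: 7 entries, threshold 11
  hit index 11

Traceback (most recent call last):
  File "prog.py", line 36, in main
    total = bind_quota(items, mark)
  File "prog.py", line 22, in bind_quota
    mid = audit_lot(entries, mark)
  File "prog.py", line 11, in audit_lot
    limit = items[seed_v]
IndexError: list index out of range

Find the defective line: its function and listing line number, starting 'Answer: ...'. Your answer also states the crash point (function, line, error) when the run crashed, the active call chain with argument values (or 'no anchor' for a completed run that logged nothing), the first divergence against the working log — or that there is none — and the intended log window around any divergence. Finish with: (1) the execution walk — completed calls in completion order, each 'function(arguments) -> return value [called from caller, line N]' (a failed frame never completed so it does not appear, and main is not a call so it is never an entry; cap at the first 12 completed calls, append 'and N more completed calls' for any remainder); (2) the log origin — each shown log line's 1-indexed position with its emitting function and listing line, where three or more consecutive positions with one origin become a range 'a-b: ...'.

Answer: the defect is in merge_totals at line 5.
Key observation: The earliest visible damage is log position 5 — 'hit index 11' rather than the intended 'hit index 1'.
Crash: audit_lot, line 11, IndexError.
Call chain: main -> bind_quota([4, 11, 1, 11, 4, 11, 2], 11) (called at line 36) -> audit_lot([4, 11, 1, 11, 4, 11, 2], 11) (called at line 22).
First divergence: at position 5 the run shows 'hit index 11' where the working version logs 'hit index 1'.
Intended log window:
  3: enter audit_lot: 7 items against 11
  4: merge_totals: 7 entries, threshold 11
  5: hit index 1
  6: shape_report called with 22, 3
Execution walk:
  merge_totals([4, 11, 1, 11, 4, 11, 2], 11) -> 11  [called from audit_lot, line 9]
Origin of each log line:
  1: logged in main at line 35
  2: logged in bind_quota at line 21
  3: logged in audit_lot at line 8
  4: logged in merge_totals at line 2
  5: logged in audit_lot at line 10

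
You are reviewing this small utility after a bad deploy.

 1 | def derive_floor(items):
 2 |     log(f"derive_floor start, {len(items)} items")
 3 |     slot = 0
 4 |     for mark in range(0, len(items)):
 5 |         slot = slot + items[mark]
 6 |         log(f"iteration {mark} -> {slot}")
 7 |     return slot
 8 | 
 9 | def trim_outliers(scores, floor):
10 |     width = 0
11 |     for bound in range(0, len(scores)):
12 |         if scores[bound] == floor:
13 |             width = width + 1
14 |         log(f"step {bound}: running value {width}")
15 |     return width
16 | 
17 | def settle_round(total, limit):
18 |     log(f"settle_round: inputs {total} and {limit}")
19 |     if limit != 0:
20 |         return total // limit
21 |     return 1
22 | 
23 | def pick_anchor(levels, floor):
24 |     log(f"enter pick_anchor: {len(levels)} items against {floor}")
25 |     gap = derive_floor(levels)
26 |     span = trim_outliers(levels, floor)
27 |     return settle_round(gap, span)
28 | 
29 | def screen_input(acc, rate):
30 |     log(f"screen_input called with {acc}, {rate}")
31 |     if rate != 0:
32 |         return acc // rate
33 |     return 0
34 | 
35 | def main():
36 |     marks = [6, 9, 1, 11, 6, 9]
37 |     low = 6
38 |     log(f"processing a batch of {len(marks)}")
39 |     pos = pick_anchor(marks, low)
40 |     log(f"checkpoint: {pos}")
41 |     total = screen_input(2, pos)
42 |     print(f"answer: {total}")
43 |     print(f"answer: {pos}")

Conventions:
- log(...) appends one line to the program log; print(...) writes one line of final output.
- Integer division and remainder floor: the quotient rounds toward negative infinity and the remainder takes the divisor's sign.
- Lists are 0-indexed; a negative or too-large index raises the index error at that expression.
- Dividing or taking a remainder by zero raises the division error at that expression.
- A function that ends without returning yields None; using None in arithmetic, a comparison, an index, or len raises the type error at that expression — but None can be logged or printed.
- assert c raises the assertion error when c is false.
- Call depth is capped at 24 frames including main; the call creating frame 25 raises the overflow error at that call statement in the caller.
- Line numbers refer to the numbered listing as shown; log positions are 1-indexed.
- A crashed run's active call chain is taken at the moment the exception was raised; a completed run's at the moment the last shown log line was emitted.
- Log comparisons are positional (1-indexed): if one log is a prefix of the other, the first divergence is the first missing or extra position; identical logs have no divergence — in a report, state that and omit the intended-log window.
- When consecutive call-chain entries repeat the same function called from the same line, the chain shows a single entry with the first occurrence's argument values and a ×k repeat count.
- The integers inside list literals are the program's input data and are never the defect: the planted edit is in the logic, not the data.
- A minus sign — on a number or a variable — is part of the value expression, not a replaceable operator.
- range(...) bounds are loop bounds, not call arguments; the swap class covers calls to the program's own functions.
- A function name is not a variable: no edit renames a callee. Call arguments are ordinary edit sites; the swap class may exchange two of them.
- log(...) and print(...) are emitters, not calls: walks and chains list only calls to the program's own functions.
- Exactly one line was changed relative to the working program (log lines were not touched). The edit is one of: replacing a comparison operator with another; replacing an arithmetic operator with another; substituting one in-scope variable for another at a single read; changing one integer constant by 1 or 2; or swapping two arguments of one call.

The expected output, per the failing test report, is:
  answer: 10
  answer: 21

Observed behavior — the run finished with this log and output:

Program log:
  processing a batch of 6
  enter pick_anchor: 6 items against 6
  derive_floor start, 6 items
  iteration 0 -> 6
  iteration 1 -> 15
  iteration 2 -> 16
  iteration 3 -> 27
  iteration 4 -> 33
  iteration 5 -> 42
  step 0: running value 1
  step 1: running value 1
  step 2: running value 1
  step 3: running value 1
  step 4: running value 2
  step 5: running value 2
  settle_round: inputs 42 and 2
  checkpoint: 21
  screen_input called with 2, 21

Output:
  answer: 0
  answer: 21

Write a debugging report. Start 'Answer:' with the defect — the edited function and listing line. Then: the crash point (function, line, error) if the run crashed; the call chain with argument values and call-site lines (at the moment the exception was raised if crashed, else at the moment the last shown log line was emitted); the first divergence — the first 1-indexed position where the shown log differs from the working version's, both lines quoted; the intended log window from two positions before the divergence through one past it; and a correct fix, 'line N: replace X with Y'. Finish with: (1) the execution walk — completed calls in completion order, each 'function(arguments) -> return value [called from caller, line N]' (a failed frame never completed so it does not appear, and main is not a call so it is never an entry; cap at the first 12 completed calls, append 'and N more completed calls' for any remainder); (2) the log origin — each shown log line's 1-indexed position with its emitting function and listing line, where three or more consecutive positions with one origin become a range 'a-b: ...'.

Answer: the defect is in main at line 41.
Key observation: Position 18 is the first bad log line: 'screen_input called with 2, 21' should read 'screen_input called with 21, 2'.
Call chain: main -> screen_input(2, 21) (called at line 41).
First divergence: position 18 — the shown line 'screen_input called with 2, 21' should read 'screen_input called with 21, 2'.
Intended log window:
  16: settle_round: inputs 42 and 2
  17: checkpoint: 21
  18: screen_input called with 21, 2
Execution walk:
  derive_floor([6, 9, 1, 11, 6, 9]) -> 42  [called from pick_anchor, line 25]
  trim_outliers([6, 9, 1, 11, 6, 9], 6) -> 2  [called from pick_anchor, line 26]
  settle_round(42, 2) -> 21  [called from pick_anchor, line 27]
  pick_anchor([6, 9, 1, 11, 6, 9], 6) -> 21  [called from main, line 39]
  screen_input(2, 21) -> 0  [called from main, line 41]
Origin of each log line:
  1: emitted by main (line 38)
  2: emitted by pick_anchor (line 24)
  3: emitted by derive_floor (line 2)
  4-9: emitted by derive_floor (line 6)
  10-15: emitted by trim_outliers (line 14)
  16: emitted by settle_round (line 18)
  17: emitted by main (line 40)
  18: emitted by screen_input (line 30)
A correct fix: line 41: replace `screen_input(2, pos)` with `screen_input(pos, 2)`.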